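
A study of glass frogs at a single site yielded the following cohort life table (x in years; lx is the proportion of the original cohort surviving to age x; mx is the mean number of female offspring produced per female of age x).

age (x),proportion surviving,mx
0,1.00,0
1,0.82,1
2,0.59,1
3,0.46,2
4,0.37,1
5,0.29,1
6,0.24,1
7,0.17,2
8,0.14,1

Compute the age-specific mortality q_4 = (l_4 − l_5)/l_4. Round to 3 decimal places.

q_4 = (l_4 − l_5) / l_4 = (0.37 − 0.29) / 0.37
     = 0.08 / 0.37 = 0.216216… → 0.216

0.216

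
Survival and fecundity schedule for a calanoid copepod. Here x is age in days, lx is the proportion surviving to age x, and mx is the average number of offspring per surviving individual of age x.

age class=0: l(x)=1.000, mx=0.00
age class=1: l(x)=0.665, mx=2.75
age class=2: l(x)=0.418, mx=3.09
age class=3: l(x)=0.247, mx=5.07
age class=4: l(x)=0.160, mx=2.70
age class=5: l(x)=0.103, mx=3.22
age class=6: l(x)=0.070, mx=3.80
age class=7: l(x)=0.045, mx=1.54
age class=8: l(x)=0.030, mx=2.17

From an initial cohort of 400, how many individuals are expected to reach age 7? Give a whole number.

Expected survivors = N0 · l_7 = 400 × 0.045 = 18 → 18

18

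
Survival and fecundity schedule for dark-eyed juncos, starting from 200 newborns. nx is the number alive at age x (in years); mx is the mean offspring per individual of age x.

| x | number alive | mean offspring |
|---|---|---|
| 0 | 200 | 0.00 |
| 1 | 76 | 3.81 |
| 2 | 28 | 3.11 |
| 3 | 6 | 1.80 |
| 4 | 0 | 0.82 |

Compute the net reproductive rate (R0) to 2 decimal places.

1.94

lx = nx/n0 = nx/200: 1, 0.38, 0.14, 0.03, 0
lx·mx by age: 0, 1.4478, 0.4354, 0.054, 0
R0 = Σ lx·mx = 1.9372 → 1.94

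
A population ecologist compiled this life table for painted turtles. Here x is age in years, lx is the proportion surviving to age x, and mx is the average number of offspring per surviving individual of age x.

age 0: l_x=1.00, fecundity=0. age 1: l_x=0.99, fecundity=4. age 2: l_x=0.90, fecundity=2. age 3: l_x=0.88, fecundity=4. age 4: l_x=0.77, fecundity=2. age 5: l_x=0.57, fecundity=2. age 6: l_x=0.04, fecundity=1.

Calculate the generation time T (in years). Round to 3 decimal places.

lx·mx: 0, 3.96, 1.8, 3.52, 1.54, 1.14, 0.04 → R0 = 12
x·lx·mx: 0, 3.96, 3.6, 10.56, 6.16, 5.7, 0.24 → Σ = 30.22
T = 30.22 / 12 = 2.518333… → 2.518

2.518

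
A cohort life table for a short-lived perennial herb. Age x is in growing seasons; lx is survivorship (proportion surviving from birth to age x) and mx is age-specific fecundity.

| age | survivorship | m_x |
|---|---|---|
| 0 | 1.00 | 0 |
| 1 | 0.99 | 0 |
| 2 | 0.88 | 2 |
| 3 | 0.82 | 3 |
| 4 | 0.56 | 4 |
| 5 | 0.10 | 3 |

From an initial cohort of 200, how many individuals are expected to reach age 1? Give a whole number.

Expected survivors = N0 · l_1 = 200 × 0.99 = 198 → 198

198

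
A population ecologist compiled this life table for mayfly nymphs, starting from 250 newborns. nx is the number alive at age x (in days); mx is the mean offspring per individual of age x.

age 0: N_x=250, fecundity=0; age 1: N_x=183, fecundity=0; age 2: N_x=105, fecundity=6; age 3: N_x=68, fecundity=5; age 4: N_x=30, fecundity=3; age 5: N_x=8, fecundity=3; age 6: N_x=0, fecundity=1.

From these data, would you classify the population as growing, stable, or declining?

growing

lx = nx/n0 = nx/250: 1, 0.732, 0.42, 0.272, 0.12, 0.032, 0
R0 = Σ lx·mx = 0 + 0 + 2.52 + 1.36 + 0.36 + 0.096 + 0 = 4.336
R0 > 1, so the population is growing.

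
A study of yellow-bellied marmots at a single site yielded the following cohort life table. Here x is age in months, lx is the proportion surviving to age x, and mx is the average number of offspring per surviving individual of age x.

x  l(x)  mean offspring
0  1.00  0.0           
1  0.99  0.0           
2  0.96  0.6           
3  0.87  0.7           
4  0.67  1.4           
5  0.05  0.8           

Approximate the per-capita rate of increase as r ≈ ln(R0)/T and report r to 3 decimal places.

R0 = Σ lx·mx = 0 + 0 + 0.576 + 0.609 + 0.938 + 0.04 = 2.163
Σ x·lx·mx = 6.931; T = 6.931/2.163 = 3.20435…
r ≈ ln(R0)/T = ln(2.163)/3.20435… = 0.24077… → 0.241

0.241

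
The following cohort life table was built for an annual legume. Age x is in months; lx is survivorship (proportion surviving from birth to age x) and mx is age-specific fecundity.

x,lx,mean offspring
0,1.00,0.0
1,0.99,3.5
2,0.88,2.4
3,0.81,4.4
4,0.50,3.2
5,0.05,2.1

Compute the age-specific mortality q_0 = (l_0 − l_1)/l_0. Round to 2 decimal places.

q_0 = (l_0 − l_1) / l_0 = (1 − 0.99) / 1
     = 0.01 / 1 = 0.01 → 0.01

0.01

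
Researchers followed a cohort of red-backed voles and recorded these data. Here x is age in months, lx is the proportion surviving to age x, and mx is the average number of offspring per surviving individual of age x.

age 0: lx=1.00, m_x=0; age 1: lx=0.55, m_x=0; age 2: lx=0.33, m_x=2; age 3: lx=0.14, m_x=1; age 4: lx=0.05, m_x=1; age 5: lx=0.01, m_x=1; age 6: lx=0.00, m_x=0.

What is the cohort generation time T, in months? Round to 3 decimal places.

2.314

lx·mx: 0, 0, 0.66, 0.14, 0.05, 0.01, 0 → R0 = 0.86
x·lx·mx: 0, 0, 1.32, 0.42, 0.2, 0.05, 0 → Σ = 1.99
T = 1.99 / 0.86 = 2.313953… → 2.314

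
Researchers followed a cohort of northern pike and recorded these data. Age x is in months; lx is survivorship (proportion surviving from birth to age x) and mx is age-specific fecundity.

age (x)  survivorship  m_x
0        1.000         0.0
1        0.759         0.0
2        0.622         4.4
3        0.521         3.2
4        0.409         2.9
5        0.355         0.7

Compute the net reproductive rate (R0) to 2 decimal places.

lx·mx by age: 0, 0, 2.7368, 1.6672, 1.1861, 0.2485
R0 = Σ lx·mx = 5.8386 → 5.84

5.84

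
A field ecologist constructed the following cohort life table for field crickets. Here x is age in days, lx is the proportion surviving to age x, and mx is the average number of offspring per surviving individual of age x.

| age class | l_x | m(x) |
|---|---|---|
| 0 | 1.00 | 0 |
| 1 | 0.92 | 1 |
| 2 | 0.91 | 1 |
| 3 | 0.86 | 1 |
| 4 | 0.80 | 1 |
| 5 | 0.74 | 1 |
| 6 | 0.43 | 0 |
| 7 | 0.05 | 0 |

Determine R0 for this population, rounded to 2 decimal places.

4.23

lx·mx by age: 0, 0.92, 0.91, 0.86, 0.8, 0.74, 0, 0
R0 = Σ lx·mx = 4.23 → 4.23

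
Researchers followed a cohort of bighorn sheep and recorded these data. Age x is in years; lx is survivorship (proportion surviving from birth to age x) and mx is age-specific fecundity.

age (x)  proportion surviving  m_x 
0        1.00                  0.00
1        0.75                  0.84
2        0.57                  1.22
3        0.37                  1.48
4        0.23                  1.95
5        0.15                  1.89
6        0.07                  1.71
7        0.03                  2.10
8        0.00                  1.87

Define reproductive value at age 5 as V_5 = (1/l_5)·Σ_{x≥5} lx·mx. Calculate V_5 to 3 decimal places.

3.108

lx·mx for x ≥ 5: 0.2835, 0.1197, 0.063, 0 → sum = 0.4662
V_5 = 0.4662 / l_5 = 0.4662 / 0.15 = 3.108 → 3.108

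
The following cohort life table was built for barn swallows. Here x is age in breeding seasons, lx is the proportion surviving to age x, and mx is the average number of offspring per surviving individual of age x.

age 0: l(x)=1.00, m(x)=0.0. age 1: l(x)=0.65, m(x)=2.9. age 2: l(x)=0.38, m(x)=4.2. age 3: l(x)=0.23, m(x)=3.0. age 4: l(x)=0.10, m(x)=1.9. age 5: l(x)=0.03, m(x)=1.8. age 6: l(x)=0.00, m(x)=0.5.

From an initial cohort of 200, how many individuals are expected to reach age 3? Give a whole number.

46

Expected survivors = N0 · l_3 = 200 × 0.23 = 46 → 46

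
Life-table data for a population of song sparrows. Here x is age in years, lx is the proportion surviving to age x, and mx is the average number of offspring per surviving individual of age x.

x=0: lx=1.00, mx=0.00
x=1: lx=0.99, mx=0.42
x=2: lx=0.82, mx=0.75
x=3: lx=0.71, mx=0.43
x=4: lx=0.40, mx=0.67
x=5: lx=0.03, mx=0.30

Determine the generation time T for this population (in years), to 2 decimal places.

lx·mx: 0, 0.4158, 0.615, 0.3053, 0.268, 0.009 → R0 = 1.6131
x·lx·mx: 0, 0.4158, 1.23, 0.9159, 1.072, 0.045 → Σ = 3.6787
T = 3.6787 / 1.6131 = 2.280516… → 2.28

2.28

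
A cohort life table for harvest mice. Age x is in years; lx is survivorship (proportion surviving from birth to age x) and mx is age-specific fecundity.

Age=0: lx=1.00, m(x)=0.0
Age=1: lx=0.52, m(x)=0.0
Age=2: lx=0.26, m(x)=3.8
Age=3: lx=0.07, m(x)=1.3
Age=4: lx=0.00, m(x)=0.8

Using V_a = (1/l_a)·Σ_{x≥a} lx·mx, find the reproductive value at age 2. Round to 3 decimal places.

4.150

lx·mx for x ≥ 2: 0.988, 0.091, 0 → sum = 1.079
V_2 = 1.079 / l_2 = 1.079 / 0.26 = 4.15 → 4.150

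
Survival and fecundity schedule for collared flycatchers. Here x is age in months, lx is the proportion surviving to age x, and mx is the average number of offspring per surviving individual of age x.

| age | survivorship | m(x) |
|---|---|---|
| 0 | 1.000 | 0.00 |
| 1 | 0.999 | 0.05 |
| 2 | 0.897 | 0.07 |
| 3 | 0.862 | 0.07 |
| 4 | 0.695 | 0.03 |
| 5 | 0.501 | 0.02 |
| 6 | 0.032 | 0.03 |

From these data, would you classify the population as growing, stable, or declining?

declining

R0 = Σ lx·mx = 0 + 0.04995 + 0.06279 + 0.06034 + 0.02085 + 0.01002 + 0.00096 = 0.20491
R0 < 1, so the population is declining.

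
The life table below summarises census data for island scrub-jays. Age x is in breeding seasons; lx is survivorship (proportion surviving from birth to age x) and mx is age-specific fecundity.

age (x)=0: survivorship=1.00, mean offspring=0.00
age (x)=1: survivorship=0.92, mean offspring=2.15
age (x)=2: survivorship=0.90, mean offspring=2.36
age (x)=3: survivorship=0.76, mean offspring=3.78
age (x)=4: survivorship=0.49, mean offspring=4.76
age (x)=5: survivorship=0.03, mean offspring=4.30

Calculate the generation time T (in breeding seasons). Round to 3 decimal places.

2.630

lx·mx: 0, 1.978, 2.124, 2.8728, 2.3324, 0.129 → R0 = 9.4362
x·lx·mx: 0, 1.978, 4.248, 8.6184, 9.3296, 0.645 → Σ = 24.819
T = 24.819 / 9.4362 = 2.63019… → 2.630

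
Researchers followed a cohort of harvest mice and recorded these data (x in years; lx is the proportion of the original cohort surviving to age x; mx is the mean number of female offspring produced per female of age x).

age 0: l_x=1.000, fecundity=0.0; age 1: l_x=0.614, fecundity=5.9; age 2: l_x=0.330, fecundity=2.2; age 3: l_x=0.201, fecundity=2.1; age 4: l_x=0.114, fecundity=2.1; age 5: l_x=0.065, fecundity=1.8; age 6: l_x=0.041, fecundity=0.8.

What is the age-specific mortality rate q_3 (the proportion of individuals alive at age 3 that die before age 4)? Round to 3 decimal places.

0.433

q_3 = (l_3 − l_4) / l_3 = (0.201 − 0.114) / 0.201
     = 0.087 / 0.201 = 0.432836… → 0.433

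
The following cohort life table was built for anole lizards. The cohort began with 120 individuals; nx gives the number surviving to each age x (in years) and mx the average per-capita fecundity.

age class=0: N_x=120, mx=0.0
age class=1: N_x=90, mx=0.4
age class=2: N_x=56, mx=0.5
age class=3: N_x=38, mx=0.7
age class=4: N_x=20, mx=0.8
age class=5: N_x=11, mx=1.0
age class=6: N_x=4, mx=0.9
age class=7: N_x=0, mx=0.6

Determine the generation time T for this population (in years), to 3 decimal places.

lx = nx/n0 = nx/120: 1, 0.75, 0.46667…, 0.31667…, 0.16667…, 0.09167…, 0.03333…, 0
lx·mx: 0, 0.3, 0.233333…, 0.221667…, 0.133333…, 0.091667…, 0.03…, 0 → R0 = 1.01…
x·lx·mx: 0, 0.3, 0.466667…, 0.665…, 0.533333…, 0.458333…, 0.18…, 0 → Σ = 2.603333…
T = 2.603333… / 1.01… = 2.577558… → 2.578

2.578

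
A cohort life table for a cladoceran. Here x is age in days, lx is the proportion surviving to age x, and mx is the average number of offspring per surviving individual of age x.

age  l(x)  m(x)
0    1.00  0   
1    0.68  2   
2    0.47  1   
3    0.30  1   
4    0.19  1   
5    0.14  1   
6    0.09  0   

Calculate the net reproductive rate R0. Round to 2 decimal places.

2.46

lx·mx by age: 0, 1.36, 0.47, 0.3, 0.19, 0.14, 0
R0 = Σ lx·mx = 2.46 → 2.46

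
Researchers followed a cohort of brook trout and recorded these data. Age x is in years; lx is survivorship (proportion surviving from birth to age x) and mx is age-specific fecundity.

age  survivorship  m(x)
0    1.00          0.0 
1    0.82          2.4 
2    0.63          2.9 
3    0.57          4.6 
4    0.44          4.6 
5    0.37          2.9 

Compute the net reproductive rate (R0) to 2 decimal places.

9.51

lx·mx by age: 0, 1.968, 1.827, 2.622, 2.024, 1.073
R0 = Σ lx·mx = 9.514 → 9.51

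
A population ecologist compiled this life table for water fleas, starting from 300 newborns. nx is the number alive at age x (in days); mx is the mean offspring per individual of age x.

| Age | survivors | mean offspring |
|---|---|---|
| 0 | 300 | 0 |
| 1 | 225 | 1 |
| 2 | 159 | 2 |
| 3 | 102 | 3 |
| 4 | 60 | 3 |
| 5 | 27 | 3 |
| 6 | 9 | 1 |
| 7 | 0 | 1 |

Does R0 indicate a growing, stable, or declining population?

lx = nx/n0 = nx/300: 1, 0.75, 0.53, 0.34, 0.2, 0.09, 0.03, 0
R0 = Σ lx·mx = 0 + 0.75 + 1.06 + 1.02 + 0.6 + 0.27 + 0.03 + 0 = 3.73
R0 > 1, so the population is growing.

growing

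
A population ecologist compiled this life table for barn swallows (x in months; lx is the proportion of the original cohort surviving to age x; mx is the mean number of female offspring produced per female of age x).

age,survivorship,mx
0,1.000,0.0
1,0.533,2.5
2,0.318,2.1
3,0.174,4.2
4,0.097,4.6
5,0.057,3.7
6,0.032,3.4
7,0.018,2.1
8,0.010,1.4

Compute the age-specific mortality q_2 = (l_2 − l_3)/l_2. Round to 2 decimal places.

q_2 = (l_2 − l_3) / l_2 = (0.318 − 0.174) / 0.318
     = 0.144 / 0.318 = 0.45283… → 0.45

0.45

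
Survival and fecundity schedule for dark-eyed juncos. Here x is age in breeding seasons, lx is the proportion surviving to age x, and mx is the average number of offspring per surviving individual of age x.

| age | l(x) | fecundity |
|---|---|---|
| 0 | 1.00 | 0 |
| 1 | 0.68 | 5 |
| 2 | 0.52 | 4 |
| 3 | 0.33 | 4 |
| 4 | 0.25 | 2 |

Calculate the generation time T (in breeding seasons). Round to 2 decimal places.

lx·mx: 0, 3.4, 2.08, 1.32, 0.5 → R0 = 7.3
x·lx·mx: 0, 3.4, 4.16, 3.96, 2 → Σ = 13.52
T = 13.52 / 7.3 = 1.852055… → 1.85

1.85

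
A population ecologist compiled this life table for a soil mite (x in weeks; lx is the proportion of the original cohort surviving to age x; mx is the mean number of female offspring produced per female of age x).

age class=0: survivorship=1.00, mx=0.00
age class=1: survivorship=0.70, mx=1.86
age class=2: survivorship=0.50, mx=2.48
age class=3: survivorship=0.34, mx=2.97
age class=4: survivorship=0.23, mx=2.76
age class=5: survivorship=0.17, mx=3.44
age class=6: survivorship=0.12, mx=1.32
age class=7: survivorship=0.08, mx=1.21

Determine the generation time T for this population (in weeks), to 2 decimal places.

2.77

lx·mx: 0, 1.302, 1.24, 1.0098, 0.6348, 0.5848, 0.1584, 0.0968 → R0 = 5.0266
x·lx·mx: 0, 1.302, 2.48, 3.0294, 2.5392, 2.924, 0.9504, 0.6776 → Σ = 13.9026
T = 13.9026 / 5.0266 = 2.765806… → 2.77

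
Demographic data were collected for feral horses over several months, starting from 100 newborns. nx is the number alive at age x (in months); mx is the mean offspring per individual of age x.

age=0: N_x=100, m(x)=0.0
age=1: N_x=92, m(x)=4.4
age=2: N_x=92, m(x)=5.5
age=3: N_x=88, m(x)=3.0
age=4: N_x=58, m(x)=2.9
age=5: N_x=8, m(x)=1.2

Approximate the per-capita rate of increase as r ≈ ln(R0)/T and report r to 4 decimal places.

1.2026

lx = nx/n0 = nx/100: 1, 0.92, 0.92, 0.88, 0.58, 0.08
R0 = Σ lx·mx = 0 + 4.048 + 5.06 + 2.64 + 1.682 + 0.096 = 13.526
Σ x·lx·mx = 29.296; T = 29.296/13.526 = 2.1659…
r ≈ ln(R0)/T = ln(13.526)/2.1659… = 1.202553… → 1.2026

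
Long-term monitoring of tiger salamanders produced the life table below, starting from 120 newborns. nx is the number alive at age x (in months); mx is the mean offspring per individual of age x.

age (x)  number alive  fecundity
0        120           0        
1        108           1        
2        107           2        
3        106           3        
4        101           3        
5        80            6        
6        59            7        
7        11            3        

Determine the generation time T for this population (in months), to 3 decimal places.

4.179

lx = nx/n0 = nx/120: 1, 0.9, 0.89167…, 0.88333…, 0.84167…, 0.66667…, 0.49167…, 0.09167…
lx·mx: 0, 0.9, 1.783333…, 2.65…, 2.525…, 4…, 3.441667…, 0.275… → R0 = 15.575…
x·lx·mx: 0, 0.9, 3.566667…, 7.95…, 10.1…, 20…, 20.65…, 1.925… → Σ = 65.091667…
T = 65.091667… / 15.575… = 4.17924… → 4.179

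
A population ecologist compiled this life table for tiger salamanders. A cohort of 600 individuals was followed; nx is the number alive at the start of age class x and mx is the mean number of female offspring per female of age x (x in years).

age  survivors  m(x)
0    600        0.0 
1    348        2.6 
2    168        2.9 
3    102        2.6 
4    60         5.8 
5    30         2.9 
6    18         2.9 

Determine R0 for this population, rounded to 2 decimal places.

lx = nx/n0 = nx/600: 1, 0.58, 0.28, 0.17, 0.1, 0.05, 0.03
lx·mx by age: 0, 1.508, 0.812, 0.442, 0.58, 0.145, 0.087
R0 = Σ lx·mx = 3.574 → 3.57

3.57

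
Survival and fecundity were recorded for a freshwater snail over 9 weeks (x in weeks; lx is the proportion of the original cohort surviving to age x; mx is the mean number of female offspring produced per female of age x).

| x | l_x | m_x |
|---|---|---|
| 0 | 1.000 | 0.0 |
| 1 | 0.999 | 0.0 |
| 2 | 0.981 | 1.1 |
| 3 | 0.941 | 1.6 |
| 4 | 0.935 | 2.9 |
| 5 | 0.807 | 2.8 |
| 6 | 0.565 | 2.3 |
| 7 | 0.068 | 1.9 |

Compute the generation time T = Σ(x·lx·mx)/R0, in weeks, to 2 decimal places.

4.18

lx·mx: 0, 0, 1.0791, 1.5056, 2.7115, 2.2596, 1.2995, 0.1292 → R0 = 8.9845
x·lx·mx: 0, 0, 2.1582, 4.5168, 10.846, 11.298, 7.797, 0.9044 → Σ = 37.5204
T = 37.5204 / 8.9845 = 4.176126… → 4.18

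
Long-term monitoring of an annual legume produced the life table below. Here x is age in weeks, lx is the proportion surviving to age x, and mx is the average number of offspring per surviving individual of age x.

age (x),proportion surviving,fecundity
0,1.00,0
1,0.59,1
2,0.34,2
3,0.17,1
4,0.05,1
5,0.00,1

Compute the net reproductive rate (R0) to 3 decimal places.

lx·mx by age: 0, 0.59, 0.68, 0.17, 0.05, 0
R0 = Σ lx·mx = 1.49 → 1.490

1.490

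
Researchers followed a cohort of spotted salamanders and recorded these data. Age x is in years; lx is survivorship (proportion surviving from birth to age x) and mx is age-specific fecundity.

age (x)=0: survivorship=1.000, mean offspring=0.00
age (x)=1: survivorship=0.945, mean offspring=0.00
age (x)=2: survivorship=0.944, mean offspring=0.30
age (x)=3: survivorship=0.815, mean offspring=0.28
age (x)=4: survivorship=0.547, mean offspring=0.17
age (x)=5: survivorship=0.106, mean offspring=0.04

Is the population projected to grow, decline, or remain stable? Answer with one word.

declining

R0 = Σ lx·mx = 0 + 0 + 0.2832 + 0.2282 + 0.09299 + 0.00424 = 0.60863
R0 < 1, so the population is declining.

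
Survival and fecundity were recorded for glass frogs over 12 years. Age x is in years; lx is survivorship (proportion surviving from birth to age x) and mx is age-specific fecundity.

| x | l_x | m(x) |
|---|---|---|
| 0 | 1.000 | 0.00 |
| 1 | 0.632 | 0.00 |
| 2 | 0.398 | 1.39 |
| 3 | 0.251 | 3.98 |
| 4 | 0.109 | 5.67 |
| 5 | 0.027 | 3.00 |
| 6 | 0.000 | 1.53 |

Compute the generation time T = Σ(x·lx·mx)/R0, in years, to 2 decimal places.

lx·mx: 0, 0, 0.55322, 0.99898, 0.61803, 0.081, 0 → R0 = 2.25123
x·lx·mx: 0, 0, 1.10644, 2.99694, 2.47212, 0.405, 0 → Σ = 6.9805
T = 6.9805 / 2.25123 = 3.100749… → 3.10

3.10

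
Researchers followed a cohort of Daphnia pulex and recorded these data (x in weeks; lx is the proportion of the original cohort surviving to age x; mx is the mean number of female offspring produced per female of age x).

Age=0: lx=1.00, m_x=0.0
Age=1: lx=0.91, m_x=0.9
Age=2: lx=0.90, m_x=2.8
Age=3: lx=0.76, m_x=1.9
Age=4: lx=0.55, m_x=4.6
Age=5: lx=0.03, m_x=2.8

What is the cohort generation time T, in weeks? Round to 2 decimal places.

2.80

lx·mx: 0, 0.819, 2.52, 1.444, 2.53, 0.084 → R0 = 7.397
x·lx·mx: 0, 0.819, 5.04, 4.332, 10.12, 0.42 → Σ = 20.731
T = 20.731 / 7.397 = 2.802623… → 2.80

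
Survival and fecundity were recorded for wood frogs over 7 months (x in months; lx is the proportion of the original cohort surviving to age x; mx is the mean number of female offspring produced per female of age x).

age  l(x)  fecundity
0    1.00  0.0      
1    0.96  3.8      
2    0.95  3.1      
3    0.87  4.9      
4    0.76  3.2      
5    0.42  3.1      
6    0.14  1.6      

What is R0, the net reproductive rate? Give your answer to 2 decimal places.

lx·mx by age: 0, 3.648, 2.945, 4.263, 2.432, 1.302, 0.224
R0 = Σ lx·mx = 14.814 → 14.81

14.81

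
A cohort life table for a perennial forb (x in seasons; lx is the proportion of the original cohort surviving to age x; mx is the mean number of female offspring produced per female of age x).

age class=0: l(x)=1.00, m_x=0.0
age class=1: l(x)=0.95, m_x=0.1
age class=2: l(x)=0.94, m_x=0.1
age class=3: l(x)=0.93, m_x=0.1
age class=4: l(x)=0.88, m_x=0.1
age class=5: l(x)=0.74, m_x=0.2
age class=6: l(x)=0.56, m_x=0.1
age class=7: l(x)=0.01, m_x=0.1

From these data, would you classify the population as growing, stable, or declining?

R0 = Σ lx·mx = 0 + 0.095 + 0.094 + 0.093 + 0.088 + 0.148 + 0.056 + 0.001 = 0.575
R0 < 1, so the population is declining.

declining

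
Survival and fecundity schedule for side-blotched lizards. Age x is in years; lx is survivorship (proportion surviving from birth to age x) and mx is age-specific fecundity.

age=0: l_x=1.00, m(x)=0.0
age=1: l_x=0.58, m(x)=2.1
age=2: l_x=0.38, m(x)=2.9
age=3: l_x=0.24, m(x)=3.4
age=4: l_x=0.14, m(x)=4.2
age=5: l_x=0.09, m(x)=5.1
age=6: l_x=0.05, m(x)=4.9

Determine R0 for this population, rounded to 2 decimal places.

4.43

lx·mx by age: 0, 1.218, 1.102, 0.816, 0.588, 0.459, 0.245
R0 = Σ lx·mx = 4.428 → 4.43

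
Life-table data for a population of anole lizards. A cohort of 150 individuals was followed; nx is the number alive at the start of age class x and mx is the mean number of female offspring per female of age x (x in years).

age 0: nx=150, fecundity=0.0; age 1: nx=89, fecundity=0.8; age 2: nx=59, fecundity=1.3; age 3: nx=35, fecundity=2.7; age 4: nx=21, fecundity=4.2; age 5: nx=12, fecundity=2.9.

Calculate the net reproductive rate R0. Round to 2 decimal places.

2.44

lx = nx/n0 = nx/150: 1, 0.59333…, 0.39333…, 0.23333…, 0.14, 0.08
lx·mx by age: 0, 0.474667…, 0.511333…, 0.63…, 0.588, 0.232
R0 = Σ lx·mx = 2.436… → 2.44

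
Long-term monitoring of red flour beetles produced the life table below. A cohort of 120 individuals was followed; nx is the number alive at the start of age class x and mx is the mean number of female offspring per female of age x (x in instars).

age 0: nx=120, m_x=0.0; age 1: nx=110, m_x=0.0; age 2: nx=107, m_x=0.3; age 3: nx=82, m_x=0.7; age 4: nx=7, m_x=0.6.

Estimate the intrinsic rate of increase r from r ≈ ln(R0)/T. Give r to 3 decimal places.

lx = nx/n0 = nx/120: 1, 0.91667…, 0.89167…, 0.68333…, 0.05833…
R0 = Σ lx·mx = 0 + 0 + 0.2675… + 0.47833… + 0.035… = 0.780833…
Σ x·lx·mx = 2.11…; T = 2.11…/0.780833… = 2.70224…
r ≈ ln(R0)/T = ln(0.780833…)/2.70224… = -0.09155… → -0.092

-0.092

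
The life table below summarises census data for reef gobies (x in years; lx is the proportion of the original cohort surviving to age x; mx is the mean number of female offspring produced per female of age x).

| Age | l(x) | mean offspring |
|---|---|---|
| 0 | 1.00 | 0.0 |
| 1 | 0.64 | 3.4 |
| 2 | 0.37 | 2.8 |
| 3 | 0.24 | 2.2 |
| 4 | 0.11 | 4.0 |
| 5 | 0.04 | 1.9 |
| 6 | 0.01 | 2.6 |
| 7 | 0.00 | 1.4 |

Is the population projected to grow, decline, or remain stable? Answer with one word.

growing

R0 = Σ lx·mx = 0 + 2.176 + 1.036 + 0.528 + 0.44 + 0.076 + 0.026 + 0 = 4.282
R0 > 1, so the population is growing.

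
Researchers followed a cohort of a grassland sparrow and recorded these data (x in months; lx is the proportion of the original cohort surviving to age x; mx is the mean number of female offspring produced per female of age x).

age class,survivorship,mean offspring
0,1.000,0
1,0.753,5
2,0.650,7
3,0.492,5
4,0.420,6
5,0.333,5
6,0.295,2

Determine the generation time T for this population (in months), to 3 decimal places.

2.713

lx·mx: 0, 3.765, 4.55, 2.46, 2.52, 1.665, 0.59 → R0 = 15.55
x·lx·mx: 0, 3.765, 9.1, 7.38, 10.08, 8.325, 3.54 → Σ = 42.19
T = 42.19 / 15.55 = 2.713183… → 2.713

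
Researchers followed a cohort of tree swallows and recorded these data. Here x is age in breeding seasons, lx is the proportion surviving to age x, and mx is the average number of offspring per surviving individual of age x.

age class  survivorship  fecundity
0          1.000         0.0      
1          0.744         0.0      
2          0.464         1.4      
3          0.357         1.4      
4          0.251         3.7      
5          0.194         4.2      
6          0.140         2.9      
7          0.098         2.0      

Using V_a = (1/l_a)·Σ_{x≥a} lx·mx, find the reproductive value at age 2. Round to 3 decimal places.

7.532

lx·mx for x ≥ 2: 0.6496, 0.4998, 0.9287, 0.8148, 0.406, 0.196 → sum = 3.4949
V_2 = 3.4949 / l_2 = 3.4949 / 0.464 = 7.532112… → 7.532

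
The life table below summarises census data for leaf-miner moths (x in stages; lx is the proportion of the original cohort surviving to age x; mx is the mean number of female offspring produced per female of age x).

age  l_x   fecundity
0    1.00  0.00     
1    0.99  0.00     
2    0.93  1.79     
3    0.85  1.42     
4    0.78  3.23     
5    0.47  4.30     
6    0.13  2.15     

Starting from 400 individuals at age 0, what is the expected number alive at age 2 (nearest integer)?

372

Expected survivors = N0 · l_2 = 400 × 0.93 = 372 → 372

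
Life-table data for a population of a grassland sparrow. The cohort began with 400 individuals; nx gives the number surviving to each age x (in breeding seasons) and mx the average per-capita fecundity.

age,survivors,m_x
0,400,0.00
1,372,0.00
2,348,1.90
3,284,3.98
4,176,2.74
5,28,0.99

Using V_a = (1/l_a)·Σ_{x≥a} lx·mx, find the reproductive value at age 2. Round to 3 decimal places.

lx = nx/n0 = nx/400: 1, 0.93, 0.87, 0.71, 0.44, 0.07
lx·mx for x ≥ 2: 1.653, 2.8258, 1.2056, 0.0693 → sum = 5.7537
V_2 = 5.7537 / l_2 = 5.7537 / 0.87 = 6.613448… → 6.613

6.613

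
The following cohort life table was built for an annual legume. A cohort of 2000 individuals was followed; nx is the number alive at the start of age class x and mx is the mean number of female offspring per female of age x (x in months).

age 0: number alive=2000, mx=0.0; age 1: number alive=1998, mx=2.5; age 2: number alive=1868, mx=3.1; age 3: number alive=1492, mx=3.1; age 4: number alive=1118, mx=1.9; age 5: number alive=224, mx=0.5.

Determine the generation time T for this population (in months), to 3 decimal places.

lx = nx/n0 = nx/2000: 1, 0.999, 0.934, 0.746, 0.559, 0.112
lx·mx: 0, 2.4975, 2.8954, 2.3126, 1.0621, 0.056 → R0 = 8.8236
x·lx·mx: 0, 2.4975, 5.7908, 6.9378, 4.2484, 0.28 → Σ = 19.7545
T = 19.7545 / 8.8236 = 2.238825… → 2.239

2.239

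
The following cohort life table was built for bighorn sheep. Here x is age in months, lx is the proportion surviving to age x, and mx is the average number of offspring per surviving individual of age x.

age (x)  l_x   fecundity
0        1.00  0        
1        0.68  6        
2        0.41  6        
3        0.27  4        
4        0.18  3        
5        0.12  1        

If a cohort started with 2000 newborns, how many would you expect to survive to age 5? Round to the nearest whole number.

240

Expected survivors = N0 · l_5 = 2000 × 0.12 = 240 → 240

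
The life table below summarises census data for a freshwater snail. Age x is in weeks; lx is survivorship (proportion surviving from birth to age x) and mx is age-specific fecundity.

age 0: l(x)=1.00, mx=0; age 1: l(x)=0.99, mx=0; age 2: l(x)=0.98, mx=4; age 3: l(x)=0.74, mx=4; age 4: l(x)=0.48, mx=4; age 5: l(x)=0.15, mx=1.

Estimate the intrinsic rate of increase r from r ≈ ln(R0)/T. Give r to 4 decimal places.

0.7799

R0 = Σ lx·mx = 0 + 0 + 3.92 + 2.96 + 1.92 + 0.15 = 8.95
Σ x·lx·mx = 25.15; T = 25.15/8.95 = 2.81006…
r ≈ ln(R0)/T = ln(8.95)/2.81006… = 0.779932… → 0.7799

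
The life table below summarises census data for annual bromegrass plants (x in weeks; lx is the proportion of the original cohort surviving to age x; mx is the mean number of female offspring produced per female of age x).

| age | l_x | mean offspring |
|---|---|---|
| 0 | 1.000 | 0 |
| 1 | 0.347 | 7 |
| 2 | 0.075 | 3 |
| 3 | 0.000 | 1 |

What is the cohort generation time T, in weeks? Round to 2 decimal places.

lx·mx: 0, 2.429, 0.225, 0 → R0 = 2.654
x·lx·mx: 0, 2.429, 0.45, 0 → Σ = 2.879
T = 2.879 / 2.654 = 1.084778… → 1.08

1.08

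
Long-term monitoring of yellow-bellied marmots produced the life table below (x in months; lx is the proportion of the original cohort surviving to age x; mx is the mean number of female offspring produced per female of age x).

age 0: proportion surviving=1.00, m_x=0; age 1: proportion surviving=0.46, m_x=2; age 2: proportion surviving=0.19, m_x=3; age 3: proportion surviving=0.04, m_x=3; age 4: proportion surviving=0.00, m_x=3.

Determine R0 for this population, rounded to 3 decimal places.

1.610

lx·mx by age: 0, 0.92, 0.57, 0.12, 0
R0 = Σ lx·mx = 1.61 → 1.610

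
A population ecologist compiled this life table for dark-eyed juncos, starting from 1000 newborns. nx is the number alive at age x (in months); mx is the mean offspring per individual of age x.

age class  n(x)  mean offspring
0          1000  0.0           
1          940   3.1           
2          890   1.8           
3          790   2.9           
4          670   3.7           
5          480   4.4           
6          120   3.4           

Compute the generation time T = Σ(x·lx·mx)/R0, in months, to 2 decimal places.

lx = nx/n0 = nx/1000: 1, 0.94, 0.89, 0.79, 0.67, 0.48, 0.12
lx·mx: 0, 2.914, 1.602, 2.291, 2.479, 2.112, 0.408 → R0 = 11.806
x·lx·mx: 0, 2.914, 3.204, 6.873, 9.916, 10.56, 2.448 → Σ = 35.915
T = 35.915 / 11.806 = 3.042097… → 3.04

3.04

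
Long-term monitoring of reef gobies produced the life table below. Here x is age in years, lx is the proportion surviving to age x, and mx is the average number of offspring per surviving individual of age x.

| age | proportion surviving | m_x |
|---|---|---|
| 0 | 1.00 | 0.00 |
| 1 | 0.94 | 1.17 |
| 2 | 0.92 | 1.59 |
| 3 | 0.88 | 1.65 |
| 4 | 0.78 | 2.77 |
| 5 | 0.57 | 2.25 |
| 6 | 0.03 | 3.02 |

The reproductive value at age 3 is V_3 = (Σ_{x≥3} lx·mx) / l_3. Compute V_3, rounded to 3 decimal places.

5.666

lx·mx for x ≥ 3: 1.452, 2.1606, 1.2825, 0.0906 → sum = 4.9857
V_3 = 4.9857 / l_3 = 4.9857 / 0.88 = 5.665568… → 5.666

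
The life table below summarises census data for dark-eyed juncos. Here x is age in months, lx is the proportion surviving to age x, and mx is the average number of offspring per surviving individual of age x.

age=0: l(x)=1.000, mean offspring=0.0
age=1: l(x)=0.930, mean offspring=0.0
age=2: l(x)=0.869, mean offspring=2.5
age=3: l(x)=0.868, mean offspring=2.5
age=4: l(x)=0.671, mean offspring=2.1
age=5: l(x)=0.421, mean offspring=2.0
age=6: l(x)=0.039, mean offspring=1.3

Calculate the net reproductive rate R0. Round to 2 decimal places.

lx·mx by age: 0, 0, 2.1725, 2.17, 1.4091, 0.842, 0.0507
R0 = Σ lx·mx = 6.6443 → 6.64

6.64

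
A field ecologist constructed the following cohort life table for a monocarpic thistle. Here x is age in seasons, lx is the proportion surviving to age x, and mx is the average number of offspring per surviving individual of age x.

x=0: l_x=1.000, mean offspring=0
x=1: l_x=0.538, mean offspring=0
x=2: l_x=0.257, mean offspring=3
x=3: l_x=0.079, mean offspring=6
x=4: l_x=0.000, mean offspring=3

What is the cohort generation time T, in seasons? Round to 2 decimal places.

lx·mx: 0, 0, 0.771, 0.474, 0 → R0 = 1.245
x·lx·mx: 0, 0, 1.542, 1.422, 0 → Σ = 2.964
T = 2.964 / 1.245 = 2.380723… → 2.38

2.38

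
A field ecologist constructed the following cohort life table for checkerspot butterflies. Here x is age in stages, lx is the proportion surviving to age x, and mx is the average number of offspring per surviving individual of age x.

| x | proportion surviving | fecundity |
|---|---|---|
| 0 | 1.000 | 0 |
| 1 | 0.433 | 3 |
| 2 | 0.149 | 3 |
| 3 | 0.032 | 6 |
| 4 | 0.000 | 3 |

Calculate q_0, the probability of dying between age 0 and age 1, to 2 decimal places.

0.57

q_0 = (l_0 − l_1) / l_0 = (1 − 0.433) / 1
     = 0.567 / 1 = 0.567 → 0.57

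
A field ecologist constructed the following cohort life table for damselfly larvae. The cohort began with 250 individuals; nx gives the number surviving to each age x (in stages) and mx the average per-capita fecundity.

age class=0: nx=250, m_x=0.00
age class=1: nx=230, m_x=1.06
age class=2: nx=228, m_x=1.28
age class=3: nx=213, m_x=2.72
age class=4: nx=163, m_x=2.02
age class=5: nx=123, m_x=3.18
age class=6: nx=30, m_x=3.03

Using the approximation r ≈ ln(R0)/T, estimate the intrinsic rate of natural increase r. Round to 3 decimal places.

0.616

lx = nx/n0 = nx/250: 1, 0.92, 0.912, 0.852, 0.652, 0.492, 0.12
R0 = Σ lx·mx = 0 + 0.9752 + 1.16736 + 2.31744 + 1.31704 + 1.56456 + 0.3636 = 7.7052
Σ x·lx·mx = 25.5348; T = 25.5348/7.7052 = 3.31397…
r ≈ ln(R0)/T = ln(7.7052)/3.31397… = 0.61615… → 0.616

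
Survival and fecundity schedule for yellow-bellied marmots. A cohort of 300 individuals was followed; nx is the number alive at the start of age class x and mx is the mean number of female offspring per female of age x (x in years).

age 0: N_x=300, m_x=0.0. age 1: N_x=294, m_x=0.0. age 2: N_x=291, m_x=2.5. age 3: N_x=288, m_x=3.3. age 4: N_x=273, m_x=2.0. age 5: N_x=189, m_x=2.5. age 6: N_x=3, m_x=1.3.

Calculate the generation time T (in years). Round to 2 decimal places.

3.29

lx = nx/n0 = nx/300: 1, 0.98, 0.97, 0.96, 0.91, 0.63, 0.01
lx·mx: 0, 0, 2.425, 3.168, 1.82, 1.575, 0.013 → R0 = 9.001
x·lx·mx: 0, 0, 4.85, 9.504, 7.28, 7.875, 0.078 → Σ = 29.587
T = 29.587 / 9.001 = 3.287079… → 3.29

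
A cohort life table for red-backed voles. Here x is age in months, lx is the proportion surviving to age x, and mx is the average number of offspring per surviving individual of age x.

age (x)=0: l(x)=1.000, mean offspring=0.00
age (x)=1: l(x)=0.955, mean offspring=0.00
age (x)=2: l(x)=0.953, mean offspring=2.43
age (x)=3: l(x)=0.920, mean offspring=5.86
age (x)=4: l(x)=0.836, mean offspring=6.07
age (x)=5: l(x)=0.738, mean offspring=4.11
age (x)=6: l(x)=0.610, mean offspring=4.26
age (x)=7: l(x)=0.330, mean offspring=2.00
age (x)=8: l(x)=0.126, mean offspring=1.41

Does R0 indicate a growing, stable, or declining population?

R0 = Σ lx·mx = 0 + 0 + 2.31579 + 5.3912 + 5.07452 + 3.03318 + 2.5986 + 0.66 + 0.17766 = 19.25095
R0 > 1, so the population is growing.

growing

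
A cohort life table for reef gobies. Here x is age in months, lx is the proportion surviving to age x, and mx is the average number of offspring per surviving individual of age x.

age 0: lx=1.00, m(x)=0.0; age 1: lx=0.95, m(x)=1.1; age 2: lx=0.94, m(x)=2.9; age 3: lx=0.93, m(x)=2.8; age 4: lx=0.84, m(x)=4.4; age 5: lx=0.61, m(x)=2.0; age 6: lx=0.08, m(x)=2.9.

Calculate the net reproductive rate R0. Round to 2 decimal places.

11.52

lx·mx by age: 0, 1.045, 2.726, 2.604, 3.696, 1.22, 0.232
R0 = Σ lx·mx = 11.523 → 11.52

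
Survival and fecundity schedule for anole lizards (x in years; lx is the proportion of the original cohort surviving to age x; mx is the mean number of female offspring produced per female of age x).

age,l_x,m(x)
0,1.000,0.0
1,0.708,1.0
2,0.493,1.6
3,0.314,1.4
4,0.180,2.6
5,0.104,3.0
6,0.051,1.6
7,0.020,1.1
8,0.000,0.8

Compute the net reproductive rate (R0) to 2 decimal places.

2.82

lx·mx by age: 0, 0.708, 0.7888, 0.4396, 0.468, 0.312, 0.0816, 0.022, 0
R0 = Σ lx·mx = 2.82 → 2.82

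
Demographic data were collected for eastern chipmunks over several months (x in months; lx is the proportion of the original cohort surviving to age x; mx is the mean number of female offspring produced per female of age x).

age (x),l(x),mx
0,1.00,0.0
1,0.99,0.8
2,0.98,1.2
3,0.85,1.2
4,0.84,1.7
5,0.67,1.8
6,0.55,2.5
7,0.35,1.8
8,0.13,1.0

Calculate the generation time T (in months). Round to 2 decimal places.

lx·mx: 0, 0.792, 1.176, 1.02, 1.428, 1.206, 1.375, 0.63, 0.13 → R0 = 7.757
x·lx·mx: 0, 0.792, 2.352, 3.06, 5.712, 6.03, 8.25, 4.41, 1.04 → Σ = 31.646
T = 31.646 / 7.757 = 4.07967… → 4.08

4.08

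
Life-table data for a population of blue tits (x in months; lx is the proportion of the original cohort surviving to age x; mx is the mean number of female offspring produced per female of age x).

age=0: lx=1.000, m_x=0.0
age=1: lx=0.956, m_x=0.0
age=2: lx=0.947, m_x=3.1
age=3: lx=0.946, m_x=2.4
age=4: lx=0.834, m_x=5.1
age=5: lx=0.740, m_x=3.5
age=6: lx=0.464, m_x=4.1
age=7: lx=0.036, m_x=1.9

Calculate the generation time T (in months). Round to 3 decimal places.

3.890

lx·mx: 0, 0, 2.9357, 2.2704, 4.2534, 2.59, 1.9024, 0.0684 → R0 = 14.0203
x·lx·mx: 0, 0, 5.8714, 6.8112, 17.0136, 12.95, 11.4144, 0.4788 → Σ = 54.5394
T = 54.5394 / 14.0203 = 3.890031… → 3.890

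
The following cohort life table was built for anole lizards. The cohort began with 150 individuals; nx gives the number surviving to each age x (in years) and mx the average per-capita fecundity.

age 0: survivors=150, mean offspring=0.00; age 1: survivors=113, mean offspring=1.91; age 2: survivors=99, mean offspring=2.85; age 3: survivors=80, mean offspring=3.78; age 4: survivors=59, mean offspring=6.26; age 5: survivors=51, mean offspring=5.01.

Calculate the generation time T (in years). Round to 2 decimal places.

3.12

lx = nx/n0 = nx/150: 1, 0.75333…, 0.66, 0.53333…, 0.39333…, 0.34
lx·mx: 0, 1.438867…, 1.881, 2.016…, 2.462267…, 1.7034 → R0 = 9.501533…
x·lx·mx: 0, 1.438867…, 3.762, 6.048…, 9.849067…, 8.517 → Σ = 29.614933…
T = 29.614933… / 9.501533… = 3.116858… → 3.12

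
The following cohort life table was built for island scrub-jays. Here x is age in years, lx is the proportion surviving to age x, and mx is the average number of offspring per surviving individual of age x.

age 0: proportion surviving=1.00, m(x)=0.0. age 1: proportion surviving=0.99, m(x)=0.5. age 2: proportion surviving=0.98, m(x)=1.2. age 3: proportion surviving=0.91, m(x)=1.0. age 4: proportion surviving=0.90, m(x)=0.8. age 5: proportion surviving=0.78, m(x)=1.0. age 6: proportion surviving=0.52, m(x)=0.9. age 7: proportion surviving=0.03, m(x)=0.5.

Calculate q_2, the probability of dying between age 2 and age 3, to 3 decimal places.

q_2 = (l_2 − l_3) / l_2 = (0.98 − 0.91) / 0.98
     = 0.07 / 0.98 = 0.071429… → 0.071

0.071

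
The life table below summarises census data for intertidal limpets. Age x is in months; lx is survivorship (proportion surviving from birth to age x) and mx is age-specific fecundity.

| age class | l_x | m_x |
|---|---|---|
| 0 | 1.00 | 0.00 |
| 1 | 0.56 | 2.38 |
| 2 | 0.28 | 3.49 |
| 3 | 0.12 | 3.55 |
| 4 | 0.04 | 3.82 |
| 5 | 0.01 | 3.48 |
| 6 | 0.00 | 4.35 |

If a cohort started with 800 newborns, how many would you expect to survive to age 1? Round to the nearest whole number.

448

Expected survivors = N0 · l_1 = 800 × 0.56 = 448 → 448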